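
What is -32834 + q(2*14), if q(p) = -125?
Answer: -32959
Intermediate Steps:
-32834 + q(2*14) = -32834 - 125 = -32959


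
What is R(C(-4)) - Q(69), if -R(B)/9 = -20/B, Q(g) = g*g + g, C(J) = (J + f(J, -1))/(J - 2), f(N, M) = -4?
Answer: -4695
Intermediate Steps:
C(J) = (-4 + J)/(-2 + J) (C(J) = (J - 4)/(J - 2) = (-4 + J)/(-2 + J))
Q(g) = g + g² (Q(g) = g² + g = g + g²)
R(B) = 180/B (R(B) = -(-180)/B = 180/B)
R(C(-4)) - Q(69) = 180/(((-4 - 4)/(-2 - 4))) - 69*(1 + 69) = 180/((-8/(-6))) - 69*70 = 180/((-⅙*(-8))) - 1*4830 = 180/(4/3) - 4830 = 180*(¾) - 4830 = 135 - 4830 = -4695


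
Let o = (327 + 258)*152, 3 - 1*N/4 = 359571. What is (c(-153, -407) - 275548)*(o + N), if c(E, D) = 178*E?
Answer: 408559497264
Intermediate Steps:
N = -1438272 (N = 12 - 4*359571 = 12 - 1438284 = -1438272)
o = 88920 (o = 585*152 = 88920)
(c(-153, -407) - 275548)*(o + N) = (178*(-153) - 275548)*(88920 - 1438272) = (-27234 - 275548)*(-1349352) = -302782*(-1349352) = 408559497264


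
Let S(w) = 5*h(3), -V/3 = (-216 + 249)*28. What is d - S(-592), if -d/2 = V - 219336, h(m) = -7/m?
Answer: 1332683/3 ≈ 4.4423e+5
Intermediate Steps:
V = -2772 (V = -3*(-216 + 249)*28 = -99*28 = -3*924 = -2772)
S(w) = -35/3 (S(w) = 5*(-7/3) = -35/3)
d = 444216 (d = -2*(-2772 - 219336) = -2*(-222108) = 444216)
d - S(-592) = 444216 - 1*(-35/3) = 444216 + 35/3 = 1332683/3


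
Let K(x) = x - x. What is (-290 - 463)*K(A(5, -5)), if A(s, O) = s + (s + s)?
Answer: 0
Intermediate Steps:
A(s, O) = 3*s (A(s, O) = s + 2*s = 3*s)
K(x) = 0
(-290 - 463)*K(A(5, -5)) = (-290 - 463)*0 = -753*0 = 0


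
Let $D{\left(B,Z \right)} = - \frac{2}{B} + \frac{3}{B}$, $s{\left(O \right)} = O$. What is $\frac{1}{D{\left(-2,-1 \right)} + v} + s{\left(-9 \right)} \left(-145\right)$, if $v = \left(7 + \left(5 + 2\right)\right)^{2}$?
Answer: $\frac{510257}{391} \approx 1305.0$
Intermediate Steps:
$D{\left(B,Z \right)} = \frac{1}{B}$
$v = 196$ ($v = \left(7 + 7\right)^{2} = 14^{2} = 196$)
$\frac{1}{D{\left(-2,-1 \right)} + v} + s{\left(-9 \right)} \left(-145\right) = \frac{1}{\frac{1}{-2} + 196} - -1305 = \frac{1}{- \frac{1}{2} + 196} + 1305 = \frac{1}{\frac{391}{2}} + 1305 = \frac{2}{391} + 1305 = \frac{510257}{391}$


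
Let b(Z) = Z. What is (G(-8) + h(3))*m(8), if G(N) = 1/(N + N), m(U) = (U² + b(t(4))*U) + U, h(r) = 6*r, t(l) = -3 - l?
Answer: 287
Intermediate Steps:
m(U) = U² - 6*U (m(U) = (U² + (-3 - 1*4)*U) + U = (U² + (-3 - 4)*U) + U = (U² - 7*U) + U = U² - 6*U)
G(N) = 1/(2*N)
(G(-8) + h(3))*m(8) = ((½)/(-8) + 6*3)*(8*(-6 + 8)) = ((½)*(-⅛) + 18)*(8*2) = (-1/16 + 18)*16 = (287/16)*16 = 287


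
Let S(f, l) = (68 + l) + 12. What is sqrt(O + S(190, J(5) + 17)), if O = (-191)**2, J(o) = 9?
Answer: sqrt(36587) ≈ 191.28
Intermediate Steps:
O = 36481
S(f, l) = 80 + l
sqrt(O + S(190, J(5) + 17)) = sqrt(36481 + (80 + (9 + 17))) = sqrt(36481 + (80 + 26)) = sqrt(36481 + 106) = sqrt(36587)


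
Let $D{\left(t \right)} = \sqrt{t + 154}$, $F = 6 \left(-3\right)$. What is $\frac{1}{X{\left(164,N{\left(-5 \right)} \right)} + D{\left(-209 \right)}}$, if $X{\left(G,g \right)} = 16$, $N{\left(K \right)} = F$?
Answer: $\frac{16}{311} - \frac{i \sqrt{55}}{311} \approx 0.051447 - 0.023846 i$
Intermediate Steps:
$F = -18$
$D{\left(t \right)} = \sqrt{154 + t}$
$N{\left(K \right)} = -18$
$\frac{1}{X{\left(164,N{\left(-5 \right)} \right)} + D{\left(-209 \right)}} = \frac{1}{16 + \sqrt{154 - 209}} = \frac{1}{16 + \sqrt{-55}} = \frac{1}{16 + i \sqrt{55}}$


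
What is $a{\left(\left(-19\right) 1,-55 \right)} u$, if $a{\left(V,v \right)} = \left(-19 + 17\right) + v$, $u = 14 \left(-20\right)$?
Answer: $15960$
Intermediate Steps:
$u = -280$
$a{\left(V,v \right)} = -2 + v$
$a{\left(\left(-19\right) 1,-55 \right)} u = \left(-2 - 55\right) \left(-280\right) = \left(-57\right) \left(-280\right) = 15960$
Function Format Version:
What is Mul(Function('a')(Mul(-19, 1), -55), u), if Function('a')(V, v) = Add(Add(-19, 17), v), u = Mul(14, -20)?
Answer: 15960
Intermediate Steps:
u = -280
Function('a')(V, v) = Add(-2, v)
Mul(Function('a')(Mul(-19, 1), -55), u) = Mul(Add(-2, -55), -280) = Mul(-57, -280) = 15960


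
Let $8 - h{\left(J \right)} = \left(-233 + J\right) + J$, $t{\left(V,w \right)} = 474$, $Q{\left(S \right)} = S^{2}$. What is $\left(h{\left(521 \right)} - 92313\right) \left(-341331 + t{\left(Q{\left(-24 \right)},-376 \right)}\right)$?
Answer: $31738558698$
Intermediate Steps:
$h{\left(J \right)} = 241 - 2 J$ ($h{\left(J \right)} = 8 - \left(\left(-233 + J\right) + J\right) = 8 - \left(-233 + 2 J\right) = 241 - 2 J$)
$\left(h{\left(521 \right)} - 92313\right) \left(-341331 + t{\left(Q{\left(-24 \right)},-376 \right)}\right) = \left(\left(241 - 1042\right) - 92313\right) \left(-341331 + 474\right) = \left(\left(241 - 1042\right) - 92313\right) \left(-340857\right) = \left(-801 - 92313\right) \left(-340857\right) = \left(-93114\right) \left(-340857\right) = 31738558698$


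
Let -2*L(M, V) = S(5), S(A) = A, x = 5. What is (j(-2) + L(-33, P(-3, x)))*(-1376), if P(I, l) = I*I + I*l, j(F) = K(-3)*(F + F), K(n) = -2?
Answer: -7568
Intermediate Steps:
j(F) = -4*F (j(F) = -2*(F + F) = -4*F)
P(I, l) = I² + I*l
L(M, V) = -5/2 (L(M, V) = -½*5 = -5/2)
(j(-2) + L(-33, P(-3, x)))*(-1376) = (-4*(-2) - 5/2)*(-1376) = (8 - 5/2)*(-1376) = (11/2)*(-1376) = -7568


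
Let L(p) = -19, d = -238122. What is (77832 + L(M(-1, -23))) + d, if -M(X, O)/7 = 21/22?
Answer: -160309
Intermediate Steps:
M(X, O) = -147/22
(77832 + L(M(-1, -23))) + d = (77832 - 19) - 238122 = 77813 - 238122 = -160309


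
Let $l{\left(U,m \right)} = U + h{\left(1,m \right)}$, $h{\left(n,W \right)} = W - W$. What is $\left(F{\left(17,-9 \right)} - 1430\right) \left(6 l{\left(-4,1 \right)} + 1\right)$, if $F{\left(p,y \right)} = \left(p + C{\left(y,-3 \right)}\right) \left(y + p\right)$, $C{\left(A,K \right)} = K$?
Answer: $30314$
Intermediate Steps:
$h{\left(n,W \right)} = 0$
$F{\left(p,y \right)} = \left(-3 + p\right) \left(p + y\right)$ ($F{\left(p,y \right)} = \left(p - 3\right) \left(y + p\right) = \left(-3 + p\right) \left(p + y\right)$)
$l{\left(U,m \right)} = U$ ($l{\left(U,m \right)} = U + 0 = U$)
$\left(F{\left(17,-9 \right)} - 1430\right) \left(6 l{\left(-4,1 \right)} + 1\right) = \left(\left(17^{2} - 51 - -27 + 17 \left(-9\right)\right) - 1430\right) \left(6 \left(-4\right) + 1\right) = \left(\left(289 - 51 + 27 - 153\right) - 1430\right) \left(-24 + 1\right) = \left(112 - 1430\right) \left(-23\right) = \left(-1318\right) \left(-23\right) = 30314$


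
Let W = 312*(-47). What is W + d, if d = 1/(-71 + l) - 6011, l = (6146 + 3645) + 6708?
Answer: -339648899/16428 ≈ -20675.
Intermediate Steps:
l = 16499 (l = 9791 + 6708 = 16499)
W = -14664
d = -98748707/16428 (d = 1/(-71 + 16499) - 6011 = 1/16428 - 6011 = -98748707/16428 ≈ -6011.0)
W + d = -14664 - 98748707/16428 = -339648899/16428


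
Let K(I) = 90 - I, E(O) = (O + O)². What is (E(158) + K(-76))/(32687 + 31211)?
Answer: 50011/31949 ≈ 1.5653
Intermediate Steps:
E(O) = 4*O² (E(O) = (2*O)² = 4*O²)
(E(158) + K(-76))/(32687 + 31211) = (4*158² + (90 - 1*(-76)))/(32687 + 31211) = (4*24964 + (90 + 76))/63898 = (99856 + 166)*(1/63898) = 100022*(1/63898) = 50011/31949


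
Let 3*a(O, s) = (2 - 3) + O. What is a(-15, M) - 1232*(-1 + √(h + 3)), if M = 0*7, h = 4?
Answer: 3680/3 - 1232*√7 ≈ -2032.9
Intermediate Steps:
M = 0
a(O, s) = -⅓ + O/3 (a(O, s) = ((2 - 3) + O)/3 = (-1 + O)/3 = -⅓ + O/3)
a(-15, M) - 1232*(-1 + √(h + 3)) = (-⅓ + (⅓)*(-15)) - 1232*(-1 + √(4 + 3)) = (-⅓ - 5) - 1232*(-1 + √7) = -16/3 - 176*(-7 + 7*√7) = -16/3 + (1232 - 1232*√7) = 3680/3 - 1232*√7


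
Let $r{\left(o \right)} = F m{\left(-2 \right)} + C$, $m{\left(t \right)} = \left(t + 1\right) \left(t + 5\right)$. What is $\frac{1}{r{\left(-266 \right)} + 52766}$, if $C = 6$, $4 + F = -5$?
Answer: $\frac{1}{52799} \approx 1.894 \cdot 10^{-5}$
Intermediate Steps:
$F = -9$ ($F = -4 - 5 = -9$)
$m{\left(t \right)} = \left(1 + t\right) \left(5 + t\right)$
$r{\left(o \right)} = 33$ ($r{\left(o \right)} = - 9 \left(5 + \left(-2\right)^{2} + 6 \left(-2\right)\right) + 6 = - 9 \left(5 + 4 - 12\right) + 6 = \left(-9\right) \left(-3\right) + 6 = 27 + 6 = 33$)
$\frac{1}{r{\left(-266 \right)} + 52766} = \frac{1}{33 + 52766} = \frac{1}{52799}$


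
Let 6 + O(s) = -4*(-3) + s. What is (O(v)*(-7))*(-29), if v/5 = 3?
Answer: 4263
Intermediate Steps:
v = 15 (v = 5*3 = 15)
O(s) = 6 + s (O(s) = -6 + (-4*(-3) + s) = -6 + (12 + s) = 6 + s)
(O(v)*(-7))*(-29) = ((6 + 15)*(-7))*(-29) = (21*(-7))*(-29) = -147*(-29) = 4263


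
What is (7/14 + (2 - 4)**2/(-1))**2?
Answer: 49/4 ≈ 12.250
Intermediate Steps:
(7/14 + (2 - 4)**2/(-1))**2 = (7*(1/14) + (-2)**2*(-1))**2 = (1/2 + 4*(-1))**2 = (1/2 - 4)**2 = (-7/2)**2 = 49/4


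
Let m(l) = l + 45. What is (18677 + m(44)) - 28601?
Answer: -9835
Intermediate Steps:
m(l) = 45 + l
(18677 + m(44)) - 28601 = (18677 + (45 + 44)) - 28601 = (18677 + 89) - 28601 = 18766 - 28601 = -9835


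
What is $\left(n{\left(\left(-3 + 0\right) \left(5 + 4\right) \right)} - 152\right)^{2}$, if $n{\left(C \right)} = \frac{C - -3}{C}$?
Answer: $\frac{1849600}{81} \approx 22835.0$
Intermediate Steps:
$n{\left(C \right)} = \frac{3 + C}{C}$ ($n{\left(C \right)} = \frac{C + 3}{C} = \frac{3 + C}{C}$)
$\left(n{\left(\left(-3 + 0\right) \left(5 + 4\right) \right)} - 152\right)^{2} = \left(\frac{3 + \left(-3 + 0\right) \left(5 + 4\right)}{\left(-3 + 0\right) \left(5 + 4\right)} - 152\right)^{2} = \left(\frac{3 - 27}{\left(-3\right) 9} - 152\right)^{2} = \left(\frac{3 - 27}{-27} - 152\right)^{2} = \left(\left(- \frac{1}{27}\right) \left(-24\right) - 152\right)^{2} = \left(\frac{8}{9} - 152\right)^{2} = \left(- \frac{1360}{9}\right)^{2} = \frac{1849600}{81}$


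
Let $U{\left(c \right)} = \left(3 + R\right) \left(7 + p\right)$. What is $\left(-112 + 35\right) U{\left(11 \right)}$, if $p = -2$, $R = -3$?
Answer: $0$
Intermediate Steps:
$U{\left(c \right)} = 0$ ($U{\left(c \right)} = \left(3 - 3\right) \left(7 - 2\right) = 0 \cdot 5 = 0$)
$\left(-112 + 35\right) U{\left(11 \right)} = \left(-112 + 35\right) 0 = \left(-77\right) 0 = 0$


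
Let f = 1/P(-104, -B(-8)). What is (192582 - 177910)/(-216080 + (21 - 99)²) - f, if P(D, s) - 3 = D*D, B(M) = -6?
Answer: -39736591/567986681 ≈ -0.069960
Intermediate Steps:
P(D, s) = 3 + D² (P(D, s) = 3 + D*D = 3 + D²)
f = 1/10819 (f = 1/(3 + (-104)²) = 1/(3 + 10816) = 1/10819 ≈ 9.2430e-5)
(192582 - 177910)/(-216080 + (21 - 99)²) - f = (192582 - 177910)/(-216080 + (21 - 99)²) - 1*1/10819 = 14672/(-216080 + (-78)²) - 1/10819 = 14672/(-216080 + 6084) - 1/10819 = 14672/(-209996) - 1/10819 = 14672*(-1/209996) - 1/10819 = -3668/52499 - 1/10819 = -39736591/567986681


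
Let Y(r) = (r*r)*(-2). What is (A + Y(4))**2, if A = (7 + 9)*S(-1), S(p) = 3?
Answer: 256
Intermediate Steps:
A = 48 (A = (7 + 9)*3 = 16*3 = 48)
Y(r) = -2*r**2 (Y(r) = r**2*(-2) = -2*r**2)
(A + Y(4))**2 = (48 - 2*4**2)**2 = (48 - 2*16)**2 = (48 - 32)**2 = 16**2 = 256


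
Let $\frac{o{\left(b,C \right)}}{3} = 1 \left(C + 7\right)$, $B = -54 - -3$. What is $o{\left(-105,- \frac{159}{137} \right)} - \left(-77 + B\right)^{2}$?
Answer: $- \frac{2242208}{137} \approx -16366.0$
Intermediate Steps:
$B = -51$ ($B = -54 + 3 = -51$)
$o{\left(b,C \right)} = 21 + 3 C$ ($o{\left(b,C \right)} = 3 \cdot 1 \left(C + 7\right) = 3 \cdot 1 \left(7 + C\right) = 3 \left(7 + C\right) = 21 + 3 C$)
$o{\left(-105,- \frac{159}{137} \right)} - \left(-77 + B\right)^{2} = \left(21 + 3 \left(- \frac{159}{137}\right)\right) - \left(-77 - 51\right)^{2} = \left(21 + 3 \left(\left(-159\right) \frac{1}{137}\right)\right) - \left(-128\right)^{2} = \left(21 + 3 \left(- \frac{159}{137}\right)\right) - 16384 = \left(21 - \frac{477}{137}\right) - 16384 = \frac{2400}{137} - 16384 = - \frac{2242208}{137}$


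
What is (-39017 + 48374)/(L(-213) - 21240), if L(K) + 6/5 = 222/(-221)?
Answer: -3446495/7824212 ≈ -0.44049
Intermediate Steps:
L(K) = -2436/1105 (L(K) = -6/5 + 222/(-221) = -6/5 + 222*(-1/221) = -6/5 - 222/221 = -2436/1105)
(-39017 + 48374)/(L(-213) - 21240) = (-39017 + 48374)/(-2436/1105 - 21240) = 9357/(-23472636/1105) = 9357*(-1105/23472636) = -3446495/7824212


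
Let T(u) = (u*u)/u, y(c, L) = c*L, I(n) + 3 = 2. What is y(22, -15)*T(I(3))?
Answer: 330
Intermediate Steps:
I(n) = -1 (I(n) = -3 + 2 = -1)
y(c, L) = L*c
T(u) = u (T(u) = u²/u = u)
y(22, -15)*T(I(3)) = -15*22*(-1) = -330*(-1) = 330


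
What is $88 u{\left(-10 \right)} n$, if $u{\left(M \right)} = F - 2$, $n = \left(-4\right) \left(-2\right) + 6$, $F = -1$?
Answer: $-3696$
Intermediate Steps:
$n = 14$ ($n = 8 + 6 = 14$)
$u{\left(M \right)} = -3$ ($u{\left(M \right)} = -1 - 2 = -3$)
$88 u{\left(-10 \right)} n = 88 \left(-3\right) 14 = \left(-264\right) 14 = -3696$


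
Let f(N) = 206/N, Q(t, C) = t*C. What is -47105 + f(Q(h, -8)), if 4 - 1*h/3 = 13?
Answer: -5087237/108 ≈ -47104.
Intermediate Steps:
h = -27 (h = 12 - 3*13 = 12 - 39 = -27)
Q(t, C) = C*t
-47105 + f(Q(h, -8)) = -47105 + 206/((-8*(-27))) = -47105 + 206/216 = -47105 + 206*(1/216) = -47105 + 103/108 = -5087237/108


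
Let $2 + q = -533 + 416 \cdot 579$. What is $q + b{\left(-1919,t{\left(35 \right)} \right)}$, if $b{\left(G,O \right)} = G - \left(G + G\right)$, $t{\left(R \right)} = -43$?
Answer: $242248$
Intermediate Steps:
$b{\left(G,O \right)} = - G$ ($b{\left(G,O \right)} = G - 2 G = - G$)
$q = 240329$ ($q = -2 + \left(-533 + 416 \cdot 579\right) = -2 + \left(-533 + 240864\right) = -2 + 240331 = 240329$)
$q + b{\left(-1919,t{\left(35 \right)} \right)} = 240329 - -1919 = 240329 + 1919 = 242248$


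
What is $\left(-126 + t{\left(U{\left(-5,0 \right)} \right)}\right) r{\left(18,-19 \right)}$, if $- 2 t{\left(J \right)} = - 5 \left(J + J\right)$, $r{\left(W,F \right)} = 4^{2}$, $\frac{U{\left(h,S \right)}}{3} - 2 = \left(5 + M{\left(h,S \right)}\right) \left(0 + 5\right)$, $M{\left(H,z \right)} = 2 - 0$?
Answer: $6864$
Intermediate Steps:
$M{\left(H,z \right)} = 2$ ($M{\left(H,z \right)} = 2 + 0 = 2$)
$U{\left(h,S \right)} = 111$ ($U{\left(h,S \right)} = 6 + 3 \left(5 + 2\right) \left(0 + 5\right) = 6 + 3 \cdot 7 \cdot 5 = 6 + 3 \cdot 35 = 6 + 105 = 111$)
$r{\left(W,F \right)} = 16$
$t{\left(J \right)} = 5 J$ ($t{\left(J \right)} = - \frac{\left(-5\right) \left(J + J\right)}{2} = - \frac{\left(-5\right) 2 J}{2} = - \frac{\left(-10\right) J}{2} = 5 J$)
$\left(-126 + t{\left(U{\left(-5,0 \right)} \right)}\right) r{\left(18,-19 \right)} = \left(-126 + 5 \cdot 111\right) 16 = \left(-126 + 555\right) 16 = 429 \cdot 16 = 6864$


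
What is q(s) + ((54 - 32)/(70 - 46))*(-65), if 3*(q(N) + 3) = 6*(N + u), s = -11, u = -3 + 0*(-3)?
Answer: -1087/12 ≈ -90.583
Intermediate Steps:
u = -3 (u = -3 + 0 = -3)
q(N) = -9 + 2*N (q(N) = -3 + (6*(N - 3))/3 = -3 + (6*(-3 + N))/3 = -3 + (-18 + 6*N)/3 = -3 + (-6 + 2*N) = -9 + 2*N)
q(s) + ((54 - 32)/(70 - 46))*(-65) = (-9 + 2*(-11)) + ((54 - 32)/(70 - 46))*(-65) = (-9 - 22) + (22/24)*(-65) = -31 + (22*(1/24))*(-65) = -31 + (11/12)*(-65) = -31 - 715/12 = -1087/12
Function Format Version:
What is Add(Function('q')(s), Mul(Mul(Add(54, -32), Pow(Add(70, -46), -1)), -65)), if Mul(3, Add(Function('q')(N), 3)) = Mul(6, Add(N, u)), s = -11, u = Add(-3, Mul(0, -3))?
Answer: Rational(-1087, 12) ≈ -90.583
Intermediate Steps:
u = -3 (u = Add(-3, 0) = -3)
Function('q')(N) = Add(-9, Mul(2, N)) (Function('q')(N) = Add(-3, Mul(Rational(1, 3), Mul(6, Add(N, -3)))) = Add(-3, Mul(Rational(1, 3), Mul(6, Add(-3, N)))) = Add(-3, Mul(Rational(1, 3), Add(-18, Mul(6, N)))) = Add(-3, Add(-6, Mul(2, N))) = Add(-9, Mul(2, N)))
Add(Function('q')(s), Mul(Mul(Add(54, -32), Pow(Add(70, -46), -1)), -65)) = Add(Add(-9, Mul(2, -11)), Mul(Mul(Add(54, -32), Pow(Add(70, -46), -1)), -65)) = Add(Add(-9, -22), Mul(Mul(22, Pow(24, -1)), -65)) = Add(-31, Mul(Mul(22, Rational(1, 24)), -65)) = Add(-31, Mul(Rational(11, 12), -65)) = Add(-31, Rational(-715, 12)) = Rational(-1087, 12)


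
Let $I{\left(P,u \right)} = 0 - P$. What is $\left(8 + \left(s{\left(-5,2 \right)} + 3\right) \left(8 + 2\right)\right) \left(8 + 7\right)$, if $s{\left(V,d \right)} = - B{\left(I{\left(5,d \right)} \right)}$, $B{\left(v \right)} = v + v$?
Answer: $2070$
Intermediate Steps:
$I{\left(P,u \right)} = - P$
$B{\left(v \right)} = 2 v$
$s{\left(V,d \right)} = 10$ ($s{\left(V,d \right)} = - 2 \left(\left(-1\right) 5\right) = - 2 \left(-5\right) = \left(-1\right) \left(-10\right) = 10$)
$\left(8 + \left(s{\left(-5,2 \right)} + 3\right) \left(8 + 2\right)\right) \left(8 + 7\right) = \left(8 + \left(10 + 3\right) \left(8 + 2\right)\right) \left(8 + 7\right) = \left(8 + 13 \cdot 10\right) 15 = \left(8 + 130\right) 15 = 138 \cdot 15 = 2070$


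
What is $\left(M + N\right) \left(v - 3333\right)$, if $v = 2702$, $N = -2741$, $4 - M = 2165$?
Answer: $3093162$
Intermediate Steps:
$M = -2161$ ($M = 4 - 2165 = -2161$)
$\left(M + N\right) \left(v - 3333\right) = \left(-2161 - 2741\right) \left(2702 - 3333\right) = \left(-4902\right) \left(-631\right) = 3093162$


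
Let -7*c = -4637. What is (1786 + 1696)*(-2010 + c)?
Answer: -32845706/7 ≈ -4.6922e+6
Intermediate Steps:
c = 4637/7 (c = -1/7*(-4637) = 4637/7 ≈ 662.43)
(1786 + 1696)*(-2010 + c) = (1786 + 1696)*(-2010 + 4637/7) = 3482*(-9433/7) = -32845706/7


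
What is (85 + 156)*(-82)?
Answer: -19762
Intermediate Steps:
(85 + 156)*(-82) = 241*(-82) = -19762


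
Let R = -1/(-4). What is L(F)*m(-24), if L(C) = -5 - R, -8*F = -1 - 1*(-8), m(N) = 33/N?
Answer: 231/32 ≈ 7.2188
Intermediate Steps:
R = 1/4 (R = -1*(-1/4) = 1/4 ≈ 0.25000)
F = -7/8 (F = -(-1 - 1*(-8))/8 = -(-1 + 8)/8 = -1/8*7 = -7/8 ≈ -0.87500)
L(C) = -21/4 (L(C) = -5 - 1*1/4 = -5 - 1/4 = -21/4)
L(F)*m(-24) = -693/(4*(-24)) = -693*(-1)/(4*24) = -21/4*(-11/8) = 231/32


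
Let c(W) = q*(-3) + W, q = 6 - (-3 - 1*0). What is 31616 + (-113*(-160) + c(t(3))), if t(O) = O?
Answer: 49672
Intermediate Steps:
q = 9 (q = 6 - (-3 + 0) = 6 - 1*(-3) = 6 + 3 = 9)
c(W) = -27 + W (c(W) = 9*(-3) + W = -27 + W)
31616 + (-113*(-160) + c(t(3))) = 31616 + (-113*(-160) + (-27 + 3)) = 31616 + (18080 - 24) = 31616 + 18056 = 49672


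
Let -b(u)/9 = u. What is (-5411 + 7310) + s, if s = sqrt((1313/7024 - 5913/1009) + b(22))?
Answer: 1899 + I*sqrt(639389519942713)/1771804 ≈ 1899.0 + 14.271*I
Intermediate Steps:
b(u) = -9*u
s = I*sqrt(639389519942713)/1771804 (s = sqrt((1313/7024 - 5913/1009) - 9*22) = sqrt((1313*(1/7024) - 5913*1/1009) - 198) = sqrt((1313/7024 - 5913/1009) - 198) = sqrt(-40208095/7087216 - 198) = sqrt(-1443476863/7087216) = I*sqrt(639389519942713)/1771804 ≈ 14.271*I)
(-5411 + 7310) + s = (-5411 + 7310) + I*sqrt(639389519942713)/1771804 = 1899 + I*sqrt(639389519942713)/1771804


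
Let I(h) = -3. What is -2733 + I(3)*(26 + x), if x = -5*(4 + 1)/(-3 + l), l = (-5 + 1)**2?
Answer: -36468/13 ≈ -2805.2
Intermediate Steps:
l = 16 (l = (-4)**2 = 16)
x = -25/13 (x = -5*(4 + 1)/(-3 + 16) = -25/13 ≈ -1.9231)
-2733 + I(3)*(26 + x) = -2733 - 3*(26 - 25/13) = -2733 - 3*313/13 = -2733 - 939/13 = -36468/13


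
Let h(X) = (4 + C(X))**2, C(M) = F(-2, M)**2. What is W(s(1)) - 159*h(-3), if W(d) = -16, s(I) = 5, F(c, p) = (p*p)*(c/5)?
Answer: -28594384/625 ≈ -45751.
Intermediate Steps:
F(c, p) = c*p**2/5 (F(c, p) = p**2*(c*(1/5)) = p**2*(c/5) = c*p**2/5)
C(M) = 4*M**4/25 (C(M) = ((1/5)*(-2)*M**2)**2 = (-2*M**2/5)**2 = 4*M**4/25)
h(X) = (4 + 4*X**4/25)**2
W(s(1)) - 159*h(-3) = -16 - 2544*(25 + (-3)**4)**2/625 = -16 - 2544*(25 + 81)**2/625 = -16 - 2544*106**2/625 = -16 - 2544*11236/625 = -16 - 159*179776/625 = -16 - 28584384/625 = -28594384/625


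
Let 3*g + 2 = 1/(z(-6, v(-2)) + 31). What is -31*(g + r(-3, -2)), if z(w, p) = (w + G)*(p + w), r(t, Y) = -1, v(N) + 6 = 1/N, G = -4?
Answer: 24149/468 ≈ 51.600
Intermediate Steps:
v(N) = -6 + 1/N
z(w, p) = (-4 + w)*(p + w) (z(w, p) = (w - 4)*(p + w) = (-4 + w)*(p + w))
g = -311/468 (g = -⅔ + 1/(3*(((-6)² - 4*(-6 + 1/(-2)) - 4*(-6) + (-6 + 1/(-2))*(-6)) + 31)) = -⅔ + 1/(3*((36 - 4*(-6 - ½) + 24 + (-6 - ½)*(-6)) + 31)) = -⅔ + 1/(3*((36 - 4*(-13/2) + 24 - 13/2*(-6)) + 31)) = -⅔ + 1/(3*((36 + 26 + 24 + 39) + 31)) = -⅔ + 1/(3*(125 + 31)) = -⅔ + (⅓)/156 = -⅔ + (⅓)*(1/156) = -⅔ + 1/468 = -311/468 ≈ -0.66453)
-31*(g + r(-3, -2)) = -31*(-311/468 - 1) = -31*(-779/468) = 24149/468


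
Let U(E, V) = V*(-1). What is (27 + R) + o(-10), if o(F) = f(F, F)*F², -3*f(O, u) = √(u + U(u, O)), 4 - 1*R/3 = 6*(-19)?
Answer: 381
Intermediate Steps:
U(E, V) = -V
R = 354 (R = 12 - 18*(-19) = 12 - 3*(-114) = 12 + 342 = 354)
f(O, u) = -√(u - O)/3
o(F) = 0 (o(F) = (-√(F - F)/3)*F² = (-√0/3)*F² = (-⅓*0)*F² = 0*F² = 0)
(27 + R) + o(-10) = (27 + 354) + 0 = 381 + 0 = 381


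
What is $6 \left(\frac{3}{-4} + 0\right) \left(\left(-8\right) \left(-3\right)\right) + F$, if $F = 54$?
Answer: $-54$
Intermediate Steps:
$6 \left(\frac{3}{-4} + 0\right) \left(\left(-8\right) \left(-3\right)\right) + F = 6 \left(\frac{3}{-4} + 0\right) \left(\left(-8\right) \left(-3\right)\right) + 54 = 6 \left(3 \left(- \frac{1}{4}\right) + 0\right) 24 + 54 = 6 \left(- \frac{3}{4} + 0\right) 24 + 54 = 6 \left(- \frac{3}{4}\right) 24 + 54 = \left(- \frac{9}{2}\right) 24 + 54 = -108 + 54 = -54$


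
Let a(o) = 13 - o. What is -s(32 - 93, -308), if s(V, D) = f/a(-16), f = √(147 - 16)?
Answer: -√131/29 ≈ -0.39467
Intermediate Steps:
f = √131 ≈ 11.446
s(V, D) = √131/29 (s(V, D) = √131/(13 - 1*(-16)) = √131/(13 + 16) = √131/29)
-s(32 - 93, -308) = -√131/29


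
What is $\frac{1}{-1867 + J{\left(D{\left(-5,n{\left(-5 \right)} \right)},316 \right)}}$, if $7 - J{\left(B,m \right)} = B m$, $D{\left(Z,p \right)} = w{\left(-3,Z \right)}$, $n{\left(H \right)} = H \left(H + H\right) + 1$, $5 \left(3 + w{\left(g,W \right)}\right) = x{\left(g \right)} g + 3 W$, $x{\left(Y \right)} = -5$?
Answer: $- \frac{1}{912} \approx -0.0010965$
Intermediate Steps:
$w{\left(g,W \right)} = -3 - g + \frac{3 W}{5}$ ($w{\left(g,W \right)} = -3 + \frac{- 5 g + 3 W}{5} = -3 + \left(- g + \frac{3 W}{5}\right) = -3 - g + \frac{3 W}{5}$)
$n{\left(H \right)} = 1 + 2 H^{2}$ ($n{\left(H \right)} = H 2 H + 1 = 2 H^{2} + 1 = 1 + 2 H^{2}$)
$D{\left(Z,p \right)} = \frac{3 Z}{5}$ ($D{\left(Z,p \right)} = -3 - -3 + \frac{3 Z}{5} = -3 + 3 + \frac{3 Z}{5} = \frac{3 Z}{5}$)
$J{\left(B,m \right)} = 7 - B m$
$\frac{1}{-1867 + J{\left(D{\left(-5,n{\left(-5 \right)} \right)},316 \right)}} = \frac{1}{-1867 - \left(-7 + \frac{3}{5} \left(-5\right) 316\right)} = \frac{1}{-1867 - \left(-7 - 948\right)} = \frac{1}{-1867 + \left(7 + 948\right)} = \frac{1}{-1867 + 955} = \frac{1}{-912} = - \frac{1}{912}$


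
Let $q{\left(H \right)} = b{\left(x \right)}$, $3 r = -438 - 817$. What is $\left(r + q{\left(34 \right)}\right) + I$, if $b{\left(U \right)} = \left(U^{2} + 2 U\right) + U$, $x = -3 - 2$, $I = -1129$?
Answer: $- \frac{4612}{3} \approx -1537.3$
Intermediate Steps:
$x = -5$ ($x = -3 - 2 = -5$)
$r = - \frac{1255}{3}$ ($r = \frac{-438 - 817}{3} = \frac{1}{3} \left(-1255\right) = - \frac{1255}{3} \approx -418.33$)
$b{\left(U \right)} = U^{2} + 3 U$
$q{\left(H \right)} = 10$ ($q{\left(H \right)} = - 5 \left(3 - 5\right) = \left(-5\right) \left(-2\right) = 10$)
$\left(r + q{\left(34 \right)}\right) + I = \left(- \frac{1255}{3} + 10\right) - 1129 = - \frac{1225}{3} - 1129 = - \frac{4612}{3}$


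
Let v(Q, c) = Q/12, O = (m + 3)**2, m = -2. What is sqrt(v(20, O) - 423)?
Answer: 4*I*sqrt(237)/3 ≈ 20.526*I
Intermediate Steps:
O = 1 (O = (-2 + 3)**2 = 1**2 = 1)
v(Q, c) = Q/12 (v(Q, c) = Q*(1/12) = Q/12)
sqrt(v(20, O) - 423) = sqrt((1/12)*20 - 423) = sqrt(5/3 - 423) = sqrt(-1264/3) = 4*I*sqrt(237)/3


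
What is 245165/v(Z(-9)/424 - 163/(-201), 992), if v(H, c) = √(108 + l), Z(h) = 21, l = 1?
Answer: 245165*√109/109 ≈ 23483.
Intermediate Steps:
v(H, c) = √109 (v(H, c) = √(108 + 1) = √109)
245165/v(Z(-9)/424 - 163/(-201), 992) = 245165/(√109) = 245165*(√109/109) = 245165*√109/109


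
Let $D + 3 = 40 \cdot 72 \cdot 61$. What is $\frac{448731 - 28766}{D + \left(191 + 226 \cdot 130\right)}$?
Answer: $\frac{419965}{205248} \approx 2.0461$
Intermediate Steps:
$D = 175677$ ($D = -3 + 40 \cdot 72 \cdot 61 = -3 + 2880 \cdot 61 = -3 + 175680 = 175677$)
$\frac{448731 - 28766}{D + \left(191 + 226 \cdot 130\right)} = \frac{448731 - 28766}{175677 + \left(191 + 226 \cdot 130\right)} = \frac{448731 - 28766}{175677 + \left(191 + 29380\right)} = \frac{419965}{175677 + 29571} = \frac{419965}{205248}$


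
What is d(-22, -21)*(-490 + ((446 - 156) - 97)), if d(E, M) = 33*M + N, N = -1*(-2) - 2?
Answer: 205821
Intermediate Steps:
N = 0 (N = 2 - 2 = 0)
d(E, M) = 33*M (d(E, M) = 33*M + 0 = 33*M)
d(-22, -21)*(-490 + ((446 - 156) - 97)) = (33*(-21))*(-490 + ((446 - 156) - 97)) = -693*(-490 + (290 - 97)) = -693*(-490 + 193) = -693*(-297) = 205821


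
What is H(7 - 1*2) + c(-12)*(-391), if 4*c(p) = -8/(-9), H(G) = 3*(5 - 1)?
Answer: -674/9 ≈ -74.889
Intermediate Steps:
H(G) = 12 (H(G) = 3*4 = 12)
c(p) = 2/9 (c(p) = (-8/(-9))/4 = (-8*(-⅑))/4 = (¼)*(8/9) = 2/9)
H(7 - 1*2) + c(-12)*(-391) = 12 + (2/9)*(-391) = 12 - 782/9 = -674/9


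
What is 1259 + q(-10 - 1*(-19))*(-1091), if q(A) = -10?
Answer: 12169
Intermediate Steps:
1259 + q(-10 - 1*(-19))*(-1091) = 1259 - 10*(-1091) = 1259 + 10910 = 12169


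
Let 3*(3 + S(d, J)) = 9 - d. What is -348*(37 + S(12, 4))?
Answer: -11484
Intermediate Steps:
S(d, J) = -d/3 (S(d, J) = -3 + (9 - d)/3 = -3 + (3 - d/3) = -d/3)
-348*(37 + S(12, 4)) = -348*(37 - 1/3*12) = -348*(37 - 4) = -348*33 = -11484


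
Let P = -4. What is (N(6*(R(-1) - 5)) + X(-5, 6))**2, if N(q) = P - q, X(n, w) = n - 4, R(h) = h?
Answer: 529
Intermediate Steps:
X(n, w) = -4 + n
N(q) = -4 - q
(N(6*(R(-1) - 5)) + X(-5, 6))**2 = ((-4 - 6*(-1 - 5)) + (-4 - 5))**2 = ((-4 - 6*(-6)) - 9)**2 = ((-4 - 1*(-36)) - 9)**2 = ((-4 + 36) - 9)**2 = (32 - 9)**2 = 23**2 = 529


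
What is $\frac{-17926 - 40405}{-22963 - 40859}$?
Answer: $\frac{58331}{63822} \approx 0.91396$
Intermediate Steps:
$\frac{-17926 - 40405}{-22963 - 40859} = - \frac{58331}{-63822} = \left(-58331\right) \left(- \frac{1}{63822}\right) = \frac{58331}{63822}$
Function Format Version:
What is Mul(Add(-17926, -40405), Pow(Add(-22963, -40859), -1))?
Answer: Rational(58331, 63822) ≈ 0.91396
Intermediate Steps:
Mul(Add(-17926, -40405), Pow(Add(-22963, -40859), -1)) = Mul(-58331, Pow(-63822, -1)) = Mul(-58331, Rational(-1, 63822)) = Rational(58331, 63822)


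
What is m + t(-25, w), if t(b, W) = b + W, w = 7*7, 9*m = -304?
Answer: -88/9 ≈ -9.7778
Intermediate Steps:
m = -304/9 (m = (1/9)*(-304) = -304/9 ≈ -33.778)
w = 49
t(b, W) = W + b
m + t(-25, w) = -304/9 + (49 - 25) = -304/9 + 24 = -88/9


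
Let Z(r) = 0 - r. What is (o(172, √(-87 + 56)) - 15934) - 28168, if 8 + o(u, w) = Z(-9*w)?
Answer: -44110 + 9*I*√31 ≈ -44110.0 + 50.11*I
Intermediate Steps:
Z(r) = -r
o(u, w) = -8 + 9*w (o(u, w) = -8 - (-9)*w = -8 + 9*w)
(o(172, √(-87 + 56)) - 15934) - 28168 = ((-8 + 9*√(-87 + 56)) - 15934) - 28168 = ((-8 + 9*√(-31)) - 15934) - 28168 = ((-8 + 9*(I*√31)) - 15934) - 28168 = ((-8 + 9*I*√31) - 15934) - 28168 = (-15942 + 9*I*√31) - 28168 = -44110 + 9*I*√31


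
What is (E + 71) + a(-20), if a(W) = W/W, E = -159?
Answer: -87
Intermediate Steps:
a(W) = 1
(E + 71) + a(-20) = (-159 + 71) + 1 = -88 + 1 = -87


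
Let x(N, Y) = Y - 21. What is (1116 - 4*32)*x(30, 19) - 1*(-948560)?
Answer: 946584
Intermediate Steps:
x(N, Y) = -21 + Y
(1116 - 4*32)*x(30, 19) - 1*(-948560) = (1116 - 4*32)*(-21 + 19) - 1*(-948560) = (1116 - 128)*(-2) + 948560 = 988*(-2) + 948560 = -1976 + 948560 = 946584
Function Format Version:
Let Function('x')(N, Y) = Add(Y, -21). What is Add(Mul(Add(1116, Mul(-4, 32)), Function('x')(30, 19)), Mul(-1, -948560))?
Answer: 946584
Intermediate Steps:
Function('x')(N, Y) = Add(-21, Y)
Add(Mul(Add(1116, Mul(-4, 32)), Function('x')(30, 19)), Mul(-1, -948560)) = Add(Mul(Add(1116, Mul(-4, 32)), Add(-21, 19)), Mul(-1, -948560)) = Add(Mul(Add(1116, -128), -2), 948560) = Add(Mul(988, -2), 948560) = Add(-1976, 948560) = 946584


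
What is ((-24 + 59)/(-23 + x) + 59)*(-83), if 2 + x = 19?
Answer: -26477/6 ≈ -4412.8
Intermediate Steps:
x = 17 (x = -2 + 19 = 17)
((-24 + 59)/(-23 + x) + 59)*(-83) = ((-24 + 59)/(-23 + 17) + 59)*(-83) = (35/(-6) + 59)*(-83) = (35*(-⅙) + 59)*(-83) = (-35/6 + 59)*(-83) = (319/6)*(-83) = -26477/6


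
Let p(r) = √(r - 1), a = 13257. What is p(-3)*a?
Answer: 26514*I ≈ 26514.0*I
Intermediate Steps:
p(r) = √(-1 + r)
p(-3)*a = √(-1 - 3)*13257 = √(-4)*13257 = (2*I)*13257 = 26514*I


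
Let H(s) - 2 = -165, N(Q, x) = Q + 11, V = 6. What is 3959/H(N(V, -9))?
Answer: -3959/163 ≈ -24.288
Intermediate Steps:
N(Q, x) = 11 + Q
H(s) = -163 (H(s) = 2 - 165 = -163)
3959/H(N(V, -9)) = 3959/(-163) = 3959*(-1/163) = -3959/163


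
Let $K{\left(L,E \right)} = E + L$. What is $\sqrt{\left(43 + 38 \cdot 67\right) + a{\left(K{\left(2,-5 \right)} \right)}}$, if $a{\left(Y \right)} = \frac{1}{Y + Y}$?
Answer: $\frac{7 \sqrt{1902}}{6} \approx 50.881$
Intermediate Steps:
$a{\left(Y \right)} = \frac{1}{2 Y}$
$\sqrt{\left(43 + 38 \cdot 67\right) + a{\left(K{\left(2,-5 \right)} \right)}} = \sqrt{\left(43 + 38 \cdot 67\right) + \frac{1}{2 \left(-5 + 2\right)}} = \sqrt{\left(43 + 2546\right) + \frac{1}{2 \left(-3\right)}} = \sqrt{2589 + \frac{1}{2} \left(- \frac{1}{3}\right)} = \sqrt{2589 - \frac{1}{6}} = \sqrt{\frac{15533}{6}} = \frac{7 \sqrt{1902}}{6}$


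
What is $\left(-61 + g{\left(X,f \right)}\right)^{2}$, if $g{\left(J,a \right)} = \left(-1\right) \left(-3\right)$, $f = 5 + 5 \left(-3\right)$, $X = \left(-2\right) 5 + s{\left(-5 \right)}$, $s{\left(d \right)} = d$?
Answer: $3364$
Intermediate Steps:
$X = -15$ ($X = \left(-2\right) 5 - 5 = -10 - 5 = -15$)
$f = -10$ ($f = 5 - 15 = -10$)
$g{\left(J,a \right)} = 3$
$\left(-61 + g{\left(X,f \right)}\right)^{2} = \left(-61 + 3\right)^{2} = \left(-58\right)^{2} = 3364$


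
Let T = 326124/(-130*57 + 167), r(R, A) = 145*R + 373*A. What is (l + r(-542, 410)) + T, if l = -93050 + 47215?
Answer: 206135591/7243 ≈ 28460.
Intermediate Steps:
T = -326124/7243 (T = 326124/(-7410 + 167) = 326124/(-7243) = 326124*(-1/7243) = -326124/7243 ≈ -45.026)
l = -45835
(l + r(-542, 410)) + T = (-45835 + (145*(-542) + 373*410)) - 326124/7243 = (-45835 + (-78590 + 152930)) - 326124/7243 = (-45835 + 74340) - 326124/7243 = 28505 - 326124/7243 = 206135591/7243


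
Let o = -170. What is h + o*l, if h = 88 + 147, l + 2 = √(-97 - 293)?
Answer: 575 - 170*I*√390 ≈ 575.0 - 3357.2*I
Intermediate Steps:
l = -2 + I*√390 (l = -2 + √(-97 - 293) = -2 + √(-390) = -2 + I*√390 ≈ -2.0 + 19.748*I)
h = 235
h + o*l = 235 - 170*(-2 + I*√390) = 235 + (340 - 170*I*√390) = 575 - 170*I*√390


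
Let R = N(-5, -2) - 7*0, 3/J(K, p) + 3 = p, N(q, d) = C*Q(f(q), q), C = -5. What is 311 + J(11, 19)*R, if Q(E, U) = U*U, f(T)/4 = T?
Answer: 4601/16 ≈ 287.56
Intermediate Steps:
f(T) = 4*T
Q(E, U) = U²
N(q, d) = -5*q²
J(K, p) = 3/(-3 + p)
R = -125 (R = -5*(-5)² - 7*0 = -5*25 + 0 = -125 + 0 = -125)
311 + J(11, 19)*R = 311 + (3/(-3 + 19))*(-125) = 311 + (3/16)*(-125) = 311 - 375/16 = 4601/16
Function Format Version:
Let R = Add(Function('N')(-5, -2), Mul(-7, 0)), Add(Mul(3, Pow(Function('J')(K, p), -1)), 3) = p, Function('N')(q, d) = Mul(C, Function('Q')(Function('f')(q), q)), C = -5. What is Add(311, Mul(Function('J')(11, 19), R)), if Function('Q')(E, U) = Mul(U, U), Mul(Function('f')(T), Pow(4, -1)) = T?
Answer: Rational(4601, 16) ≈ 287.56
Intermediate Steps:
Function('f')(T) = Mul(4, T)
Function('Q')(E, U) = Pow(U, 2)
Function('N')(q, d) = Mul(-5, Pow(q, 2))
Function('J')(K, p) = Mul(3, Pow(Add(-3, p), -1))
R = -125 (R = Add(Mul(-5, Pow(-5, 2)), Mul(-7, 0)) = Add(Mul(-5, 25), 0) = Add(-125, 0) = -125)
Add(311, Mul(Function('J')(11, 19), R)) = Add(311, Mul(Mul(3, Pow(Add(-3, 19), -1)), -125)) = Add(311, Mul(Mul(3, Pow(16, -1)), -125)) = Add(311, Mul(Mul(3, Rational(1, 16)), -125)) = Add(311, Mul(Rational(3, 16), -125)) = Add(311, Rational(-375, 16)) = Rational(4601, 16)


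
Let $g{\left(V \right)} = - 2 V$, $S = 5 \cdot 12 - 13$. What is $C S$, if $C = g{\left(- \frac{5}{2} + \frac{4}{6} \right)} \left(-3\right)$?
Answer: $-517$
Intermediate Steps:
$S = 47$ ($S = 60 - 13 = 47$)
$C = -11$ ($C = - 2 \left(- \frac{5}{2} + \frac{4}{6}\right) \left(-3\right) = - 2 \left(\left(-5\right) \frac{1}{2} + 4 \cdot \frac{1}{6}\right) \left(-3\right) = - 2 \left(- \frac{5}{2} + \frac{2}{3}\right) \left(-3\right) = \left(-2\right) \left(- \frac{11}{6}\right) \left(-3\right) = \frac{11}{3} \left(-3\right) = -11$)
$C S = \left(-11\right) 47 = -517$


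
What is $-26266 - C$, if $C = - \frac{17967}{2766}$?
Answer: $- \frac{24211263}{922} \approx -26260.0$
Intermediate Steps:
$C = - \frac{5989}{922}$ ($C = \left(-17967\right) \frac{1}{2766} = - \frac{5989}{922} \approx -6.4957$)
$-26266 - C = -26266 - - \frac{5989}{922} = -26266 + \frac{5989}{922} = - \frac{24211263}{922}$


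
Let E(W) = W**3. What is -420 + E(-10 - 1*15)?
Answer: -16045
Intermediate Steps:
-420 + E(-10 - 1*15) = -420 + (-10 - 1*15)**3 = -420 + (-10 - 15)**3 = -420 + (-25)**3 = -420 - 15625 = -16045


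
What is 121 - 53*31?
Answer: -1522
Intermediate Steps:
121 - 53*31 = 121 - 1643 = -1522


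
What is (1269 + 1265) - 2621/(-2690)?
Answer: 6819081/2690 ≈ 2535.0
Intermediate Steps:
(1269 + 1265) - 2621/(-2690) = 2534 - 2621*(-1/2690) = 2534 + 2621/2690 = 6819081/2690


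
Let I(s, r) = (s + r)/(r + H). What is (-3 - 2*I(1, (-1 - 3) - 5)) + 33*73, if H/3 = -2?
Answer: 36074/15 ≈ 2404.9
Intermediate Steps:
H = -6 (H = 3*(-2) = -6)
I(s, r) = (r + s)/(-6 + r) (I(s, r) = (s + r)/(r - 6) = (r + s)/(-6 + r))
(-3 - 2*I(1, (-1 - 3) - 5)) + 33*73 = (-3 - 2*(((-1 - 3) - 5) + 1)/(-6 + ((-1 - 3) - 5))) + 33*73 = (-3 - 2*((-4 - 5) + 1)/(-6 + (-4 - 5))) + 2409 = (-3 - 2*(-9 + 1)/(-6 - 9)) + 2409 = (-3 - 2*(-8)/(-15)) + 2409 = (-3 - (-2)*(-8)/15) + 2409 = (-3 - 2*8/15) + 2409 = (-3 - 16/15) + 2409 = -61/15 + 2409 = 36074/15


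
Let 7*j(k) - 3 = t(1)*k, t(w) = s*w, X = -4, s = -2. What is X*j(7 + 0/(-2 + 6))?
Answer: 44/7 ≈ 6.2857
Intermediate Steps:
t(w) = -2*w
j(k) = 3/7 - 2*k/7 (j(k) = 3/7 + ((-2*1)*k)/7 = 3/7 + (-2*k)/7 = 3/7 - 2*k/7)
X*j(7 + 0/(-2 + 6)) = -4*(3/7 - 2*(7 + 0/(-2 + 6))/7) = -4*(3/7 - 2*(7 + 0/4)/7) = -4*(3/7 - 2*(7 + (¼)*0)/7) = -4*(3/7 - 2*(7 + 0)/7) = -4*(3/7 - 2/7*7) = -4*(3/7 - 2) = -4*(-11/7) = 44/7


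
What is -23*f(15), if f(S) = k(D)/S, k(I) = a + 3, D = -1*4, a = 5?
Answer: -184/15 ≈ -12.267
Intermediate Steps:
D = -4
k(I) = 8 (k(I) = 5 + 3 = 8)
f(S) = 8/S
-23*f(15) = -184/15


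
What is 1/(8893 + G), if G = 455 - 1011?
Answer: 1/8337 ≈ 0.00011995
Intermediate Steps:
G = -556
1/(8893 + G) = 1/(8893 - 556) = 1/8337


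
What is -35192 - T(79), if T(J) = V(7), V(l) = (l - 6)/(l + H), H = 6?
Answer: -457497/13 ≈ -35192.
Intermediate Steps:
V(l) = (-6 + l)/(6 + l) (V(l) = (l - 6)/(l + 6) = (-6 + l)/(6 + l))
T(J) = 1/13 (T(J) = (-6 + 7)/(6 + 7) = 1/13)
-35192 - T(79) = -35192 - 1*1/13 = -35192 - 1/13 = -457497/13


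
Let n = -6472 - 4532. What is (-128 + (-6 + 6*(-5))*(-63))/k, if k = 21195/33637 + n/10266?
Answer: -123163220980/25425613 ≈ -4844.1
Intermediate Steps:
n = -11004
k = -25425613/57552907 (k = 21195/33637 - 11004/10266 = 21195*(1/33637) - 11004*1/10266 = 21195/33637 - 1834/1711 = -25425613/57552907 ≈ -0.44178)
(-128 + (-6 + 6*(-5))*(-63))/k = (-128 + (-6 + 6*(-5))*(-63))/(-25425613/57552907) = (-128 + (-6 - 30)*(-63))*(-57552907/25425613) = (-128 - 36*(-63))*(-57552907/25425613) = (-128 + 2268)*(-57552907/25425613) = 2140*(-57552907/25425613) = -123163220980/25425613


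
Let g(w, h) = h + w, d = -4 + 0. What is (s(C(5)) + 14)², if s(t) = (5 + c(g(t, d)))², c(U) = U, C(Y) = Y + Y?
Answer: 18225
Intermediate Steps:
d = -4
C(Y) = 2*Y
s(t) = (1 + t)² (s(t) = (5 + (-4 + t))² = (1 + t)²)
(s(C(5)) + 14)² = ((1 + 2*5)² + 14)² = ((1 + 10)² + 14)² = (11² + 14)² = (121 + 14)² = 135² = 18225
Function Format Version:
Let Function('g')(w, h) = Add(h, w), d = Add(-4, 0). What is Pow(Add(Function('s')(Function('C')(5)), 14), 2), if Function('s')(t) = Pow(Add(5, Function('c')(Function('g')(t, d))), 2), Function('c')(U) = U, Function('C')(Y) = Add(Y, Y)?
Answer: 18225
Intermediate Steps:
d = -4
Function('C')(Y) = Mul(2, Y)
Function('s')(t) = Pow(Add(1, t), 2) (Function('s')(t) = Pow(Add(5, Add(-4, t)), 2) = Pow(Add(1, t), 2))
Pow(Add(Function('s')(Function('C')(5)), 14), 2) = Pow(Add(Pow(Add(1, Mul(2, 5)), 2), 14), 2) = Pow(Add(Pow(Add(1, 10), 2), 14), 2) = Pow(Add(Pow(11, 2), 14), 2) = Pow(Add(121, 14), 2) = Pow(135, 2) = 18225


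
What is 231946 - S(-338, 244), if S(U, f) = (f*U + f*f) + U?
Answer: 255220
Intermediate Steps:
S(U, f) = U + f² + U*f (S(U, f) = (U*f + f²) + U = (f² + U*f) + U = U + f² + U*f)
231946 - S(-338, 244) = 231946 - (-338 + 244² - 338*244) = 231946 - (-338 + 59536 - 82472) = 231946 - 1*(-23274) = 231946 + 23274 = 255220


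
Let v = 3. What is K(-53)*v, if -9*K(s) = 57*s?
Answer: 1007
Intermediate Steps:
K(s) = -19*s/3
K(-53)*v = -19/3*(-53)*3 = (1007/3)*3 = 1007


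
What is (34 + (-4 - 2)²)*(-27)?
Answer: -1890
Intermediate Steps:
(34 + (-4 - 2)²)*(-27) = (34 + (-6)²)*(-27) = (34 + 36)*(-27) = 70*(-27) = -1890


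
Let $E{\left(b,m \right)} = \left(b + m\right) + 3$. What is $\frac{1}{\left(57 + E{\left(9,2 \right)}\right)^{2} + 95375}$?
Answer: $\frac{1}{100416} \approx 9.9586 \cdot 10^{-6}$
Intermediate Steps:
$E{\left(b,m \right)} = 3 + b + m$
$\frac{1}{\left(57 + E{\left(9,2 \right)}\right)^{2} + 95375} = \frac{1}{\left(57 + \left(3 + 9 + 2\right)\right)^{2} + 95375} = \frac{1}{\left(57 + 14\right)^{2} + 95375} = \frac{1}{71^{2} + 95375} = \frac{1}{5041 + 95375} = \frac{1}{100416}$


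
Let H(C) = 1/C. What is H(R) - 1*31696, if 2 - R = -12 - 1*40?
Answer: -1711583/54 ≈ -31696.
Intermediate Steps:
R = 54 (R = 2 - (-12 - 1*40) = 2 - (-12 - 40) = 2 - 1*(-52) = 2 + 52 = 54)
H(R) - 1*31696 = 1/54 - 1*31696 = 1/54 - 31696 = -1711583/54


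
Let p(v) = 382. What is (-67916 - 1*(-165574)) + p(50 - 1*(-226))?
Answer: 98040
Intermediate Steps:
(-67916 - 1*(-165574)) + p(50 - 1*(-226)) = (-67916 - 1*(-165574)) + 382 = (-67916 + 165574) + 382 = 97658 + 382 = 98040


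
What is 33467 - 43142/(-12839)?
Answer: 11614215/347 ≈ 33470.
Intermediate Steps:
33467 - 43142/(-12839) = 33467 - 43142*(-1)/12839 = 33467 - 1*(-1166/347) = 33467 + 1166/347 = 11614215/347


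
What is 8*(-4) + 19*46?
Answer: 842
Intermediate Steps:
8*(-4) + 19*46 = -32 + 874 = 842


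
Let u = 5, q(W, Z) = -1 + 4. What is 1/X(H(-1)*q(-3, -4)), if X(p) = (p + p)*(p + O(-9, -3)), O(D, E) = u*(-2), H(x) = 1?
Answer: -1/42 ≈ -0.023810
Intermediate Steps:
q(W, Z) = 3
O(D, E) = -10 (O(D, E) = 5*(-2) = -10)
X(p) = 2*p*(-10 + p) (X(p) = (p + p)*(p - 10) = (2*p)*(-10 + p) = 2*p*(-10 + p))
1/X(H(-1)*q(-3, -4)) = 1/(2*(1*3)*(-10 + 1*3)) = 1/(2*3*(-10 + 3)) = 1/(2*3*(-7)) = 1/(-42) = -1/42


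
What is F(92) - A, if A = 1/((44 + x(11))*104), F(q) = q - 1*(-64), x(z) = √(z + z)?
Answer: 705743/4524 + √22/199056 ≈ 156.00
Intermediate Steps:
x(z) = √2*√z (x(z) = √(2*z) = √2*√z)
F(q) = 64 + q (F(q) = q + 64 = 64 + q)
A = 1/(4576 + 104*√22) (A = 1/((44 + √2*√11)*104) = 1/((44 + √22)*104) = 1/(4576 + 104*√22) ≈ 0.00019748)
F(92) - A = (64 + 92) - (1/4524 - √22/199056) = 156 + (-1/4524 + √22/199056) = 705743/4524 + √22/199056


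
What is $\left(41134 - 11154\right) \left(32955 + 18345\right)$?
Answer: $1537974000$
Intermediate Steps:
$\left(41134 - 11154\right) \left(32955 + 18345\right) = 29980 \cdot 51300 = 1537974000$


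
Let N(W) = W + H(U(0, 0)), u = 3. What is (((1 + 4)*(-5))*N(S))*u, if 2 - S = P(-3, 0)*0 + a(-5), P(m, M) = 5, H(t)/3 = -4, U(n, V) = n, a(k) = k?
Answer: 375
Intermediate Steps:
H(t) = -12 (H(t) = 3*(-4) = -12)
S = 7 (S = 2 - (5*0 - 5) = 2 - (0 - 5) = 2 - 1*(-5) = 2 + 5 = 7)
N(W) = -12 + W (N(W) = W - 12 = -12 + W)
(((1 + 4)*(-5))*N(S))*u = (((1 + 4)*(-5))*(-12 + 7))*3 = ((5*(-5))*(-5))*3 = -25*(-5)*3 = 125*3 = 375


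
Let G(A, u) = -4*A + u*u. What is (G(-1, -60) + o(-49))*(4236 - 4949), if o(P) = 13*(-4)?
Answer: -2532576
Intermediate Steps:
G(A, u) = u² - 4*A (G(A, u) = -4*A + u² = u² - 4*A)
o(P) = -52
(G(-1, -60) + o(-49))*(4236 - 4949) = (((-60)² - 4*(-1)) - 52)*(4236 - 4949) = ((3600 + 4) - 52)*(-713) = (3604 - 52)*(-713) = 3552*(-713) = -2532576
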